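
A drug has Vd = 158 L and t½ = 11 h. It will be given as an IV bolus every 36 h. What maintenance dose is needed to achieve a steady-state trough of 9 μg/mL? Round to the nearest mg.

τ/t½ = 36/11 ≈ 3.2727, so f = (1/2)^(36/11) ≈ 0.103469.
Cmin,ss = (D/Vd)·f/(1−f), so D = Cmin,ss·Vd·(1−f)/f.
D = 9 × 158 × (1−f)/f ≈ 9 × 158 × 8.66473 ≈ 12321.25 mg.

12321 mg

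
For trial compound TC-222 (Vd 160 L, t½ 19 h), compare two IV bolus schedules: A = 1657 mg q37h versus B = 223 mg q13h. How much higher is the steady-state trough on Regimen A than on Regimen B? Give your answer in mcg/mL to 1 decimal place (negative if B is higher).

1.3 mcg/mL

Regimen A: f = (1/2)^(37/19) ≈ 0.2593; Cmin,ss = (1657/160)·f/(1−f) ≈ 3.625 mcg/mL.
Regimen B: f = (1/2)^(13/19) ≈ 0.6223; Cmin,ss = (223/160)·f/(1−f) ≈ 2.296 mcg/mL.
Difference ≈ 3.625 − 2.296 ≈ 1.329 mcg/mL.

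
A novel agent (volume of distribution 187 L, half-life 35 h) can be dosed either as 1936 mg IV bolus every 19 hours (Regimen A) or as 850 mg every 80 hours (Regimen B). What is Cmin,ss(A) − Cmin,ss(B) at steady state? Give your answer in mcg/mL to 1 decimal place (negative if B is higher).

Regimen A: f = (1/2)^(19/35) ≈ 0.6864; Cmin,ss = (1936/187)·f/(1−f) ≈ 22.660 mcg/mL.
Regimen B: f = (1/2)^(80/35) ≈ 0.2051; Cmin,ss = (850/187)·f/(1−f) ≈ 1.173 mcg/mL.
Difference ≈ 22.660 − 1.173 ≈ 21.487 mcg/mL.

21.5 mcg/mL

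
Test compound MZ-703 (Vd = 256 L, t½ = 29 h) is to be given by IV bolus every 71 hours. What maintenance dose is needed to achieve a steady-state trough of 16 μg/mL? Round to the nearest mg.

18258 mg

τ/t½ = 71/29 ≈ 2.4483, so f = (1/2)^(71/29) ≈ 0.183230.
Cmin,ss = (D/Vd)·f/(1−f), so D = Cmin,ss·Vd·(1−f)/f.
D = 16 × 256 × (1−f)/f ≈ 16 × 256 × 4.45762 ≈ 18258.41 mg.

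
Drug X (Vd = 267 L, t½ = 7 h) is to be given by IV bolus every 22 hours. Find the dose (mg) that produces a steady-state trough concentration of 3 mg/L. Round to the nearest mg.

6274 mg

τ/t½ = 22/7 ≈ 3.1429, so f = (1/2)^(22/7) ≈ 0.113215.
Cmin,ss = (D/Vd)·f/(1−f), so D = Cmin,ss·Vd·(1−f)/f.
D = 3 × 267 × (1−f)/f ≈ 3 × 267 × 7.83275 ≈ 6274.03 mg.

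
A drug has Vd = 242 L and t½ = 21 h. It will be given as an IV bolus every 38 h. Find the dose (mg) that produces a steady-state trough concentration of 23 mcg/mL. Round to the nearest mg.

τ/t½ = 38/21 ≈ 1.8095, so f = (1/2)^(38/21) ≈ 0.285285.
Cmin,ss = (D/Vd)·f/(1−f), so D = Cmin,ss·Vd·(1−f)/f.
D = 23 × 242 × (1−f)/f ≈ 23 × 242 × 2.50527 ≈ 13944.33 mg.

13944 mg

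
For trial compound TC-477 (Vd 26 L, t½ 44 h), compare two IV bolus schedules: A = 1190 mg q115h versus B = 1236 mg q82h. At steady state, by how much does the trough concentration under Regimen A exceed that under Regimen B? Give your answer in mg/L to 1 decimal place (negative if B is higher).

-9.1 mg/L

Regimen A: f = (1/2)^(115/44) ≈ 0.1634; Cmin,ss = (1190/26)·f/(1−f) ≈ 8.939 mg/L.
Regimen B: f = (1/2)^(82/44) ≈ 0.2748; Cmin,ss = (1236/26)·f/(1−f) ≈ 18.014 mg/L.
Difference ≈ 8.939 − 18.014 ≈ -9.075 mg/L.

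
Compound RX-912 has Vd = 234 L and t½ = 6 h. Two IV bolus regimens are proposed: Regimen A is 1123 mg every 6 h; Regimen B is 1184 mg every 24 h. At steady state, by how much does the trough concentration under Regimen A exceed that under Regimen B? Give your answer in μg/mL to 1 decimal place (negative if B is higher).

Regimen A: f = (1/2)^(6/6) ≈ 0.5000; Cmin,ss = (1123/234)·f/(1−f) ≈ 4.799 μg/mL.
Regimen B: f = (1/2)^(24/6) ≈ 0.0625; Cmin,ss = (1184/234)·f/(1−f) ≈ 0.337 μg/mL.
Difference ≈ 4.799 − 0.337 ≈ 4.462 μg/mL.

4.5 μg/mL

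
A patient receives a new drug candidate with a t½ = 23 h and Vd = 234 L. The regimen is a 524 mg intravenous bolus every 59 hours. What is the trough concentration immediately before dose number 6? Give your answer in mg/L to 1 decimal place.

f = (1/2)^(τ/t½) = (1/2)^(59/23) ≈ 0.1690.
C₀ = D/Vd = 524/234 ≈ 2.239 mg/L.
Before the 6th dose, 5 doses have been given. Superposition: Cmin = C₀·(f + f² + … + f^5).
≈ 2.239 × (0.1690 + 0.0286 + 0.0048 + 0.0008 + 0.0001) ≈ 2.239 × 0.2033 ≈ 0.455 mg/L.

0.5 mg/L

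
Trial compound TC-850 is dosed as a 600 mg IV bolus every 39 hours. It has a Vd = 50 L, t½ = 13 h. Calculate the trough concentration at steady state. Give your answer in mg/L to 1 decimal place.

1.7 mg/L

τ = 39 h = 3 half-lives, so f = (1/2)^3 = 0.125.
At steady state, R = 1/(1 − 0.125) = 8/7.
Single-dose peak C₀ = D/Vd = 600/50 = 12 mg/L.
Steady-state peak Cmax,ss = C₀·R = 12 × 8/7 ≈ 13.714 mg/L.
Steady-state trough Cmin,ss = Cmax,ss·f ≈ 13.714 × 0.125 ≈ 1.714 mg/L.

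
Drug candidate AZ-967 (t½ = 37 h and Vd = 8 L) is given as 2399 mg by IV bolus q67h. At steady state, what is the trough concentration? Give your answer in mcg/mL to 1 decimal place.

119.5 mcg/mL

k = ln2/t½ = ln2/37 ≈ 0.018734 h⁻¹; fraction remaining f = e^(−kτ) = e^(−0.018734×67) ≈ 0.2850.
Single-dose peak C₀ = D/Vd = 2399/8 ≈ 299.875 mcg/mL.
Steady-state trough Cmin,ss = C₀·f/(1−f) ≈ 299.875 × 0.2850/0.7150 ≈ 119.531 mcg/mL.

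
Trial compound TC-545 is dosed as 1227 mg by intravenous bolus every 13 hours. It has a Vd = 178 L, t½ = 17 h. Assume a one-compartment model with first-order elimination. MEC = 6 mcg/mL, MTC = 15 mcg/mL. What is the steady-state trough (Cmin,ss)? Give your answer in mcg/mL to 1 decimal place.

Over one 13-h interval, 13/17 ≈ 0.76471 half-lives elapse, leaving f ≈ 0.5886 of each dose.
Accumulation ratio R = 1/(1 − f) ≈ 1/0.4114 ≈ 2.4307.
Single-dose peak C₀ = D/Vd = 1227/178 ≈ 6.893 mcg/mL.
Cmax,ss = C₀/(1 − f) ≈ 6.893/0.4114 ≈ 16.755 mcg/mL.
One interval later, Cmin,ss = Cmax,ss·e^(−kτ) ≈ 16.755 × 0.5886 ≈ 9.862 mcg/mL.
Trough 9.9 mcg/mL vs MEC 6 mcg/mL: adequate.

9.9 mcg/mL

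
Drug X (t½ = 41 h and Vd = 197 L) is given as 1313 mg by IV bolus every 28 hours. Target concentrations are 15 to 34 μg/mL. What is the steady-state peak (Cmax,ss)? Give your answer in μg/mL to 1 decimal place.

Over one 28-h interval, 28/41 ≈ 0.68293 half-lives elapse, leaving f ≈ 0.6229 of each dose.
At steady state, accumulation factor R = 1/(1 − e^(−kτ)) ≈ 2.6518.
Each bolus raises the concentration by D/Vd = 1313/197 ≈ 6.665 μg/mL.
Cmax,ss = C₀/(1 − f) ≈ 6.665/0.3771 ≈ 17.674 μg/mL.
Peak 17.7 μg/mL vs MTC 34 μg/mL: below toxic threshold.

17.7 μg/mL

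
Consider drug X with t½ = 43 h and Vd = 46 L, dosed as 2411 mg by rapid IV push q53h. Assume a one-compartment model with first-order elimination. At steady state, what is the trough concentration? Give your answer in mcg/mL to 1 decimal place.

38.8 mcg/mL

τ/t½ = 53/43 ≈ 1.2326, so fraction remaining f = (1/2)^(53/43) ≈ 0.4256.
At steady state, accumulation factor R = 1/(1 − e^(−kτ)) ≈ 1.7409.
Each bolus raises the concentration by D/Vd = 2411/46 ≈ 52.413 mcg/mL.
Cmax,ss = C₀/(1 − f) ≈ 52.413/0.5744 ≈ 91.248 mcg/mL.
Steady-state trough Cmin,ss = Cmax,ss·f ≈ 91.248 × 0.4256 ≈ 38.835 mcg/mL.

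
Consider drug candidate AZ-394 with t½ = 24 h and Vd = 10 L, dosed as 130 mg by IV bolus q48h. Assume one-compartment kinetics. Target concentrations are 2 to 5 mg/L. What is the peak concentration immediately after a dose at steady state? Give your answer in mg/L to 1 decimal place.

17.3 mg/L

τ = 48 h = 2 half-lives, so f = (1/2)^2 = 0.25.
Accumulation ratio R = 1/(1 − f) = 1/0.75 = 4/3.
Single-dose peak C₀ = D/Vd = 130/10 = 13 mg/L.
Steady-state peak Cmax,ss = C₀·R = 13 × 4/3 ≈ 17.333 mg/L.
Peak 17.3 mg/L vs MTC 5 mg/L: exceeds toxic threshold.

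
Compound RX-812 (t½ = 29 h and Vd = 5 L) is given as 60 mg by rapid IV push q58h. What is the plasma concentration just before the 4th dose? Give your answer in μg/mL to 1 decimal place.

3.9 μg/mL

f = (1/2)^(τ/t½) = (1/2)^(58/29) ≈ 0.2500.
C₀ = D/Vd = 60/5 ≈ 12.000 μg/mL.
Before the 4th dose, 3 doses have been given. Superposition: Cmin = C₀·(f + f² + … + f^3).
≈ 12.000 × (0.2500 + 0.0625 + 0.0156) ≈ 12.000 × 0.3281 ≈ 3.937 μg/mL.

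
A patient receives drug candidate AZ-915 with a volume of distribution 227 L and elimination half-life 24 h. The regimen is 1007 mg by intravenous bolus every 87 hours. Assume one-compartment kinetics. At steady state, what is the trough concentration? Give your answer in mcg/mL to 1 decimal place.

k = ln2/t½ = ln2/24 ≈ 0.028881 h⁻¹; fraction remaining f = e^(−kτ) = e^(−0.028881×87) ≈ 0.0811.
Single-dose peak C₀ = D/Vd = 1007/227 ≈ 4.436 mcg/mL.
Steady-state trough Cmin,ss = C₀·f/(1−f) ≈ 4.436 × 0.0811/0.9189 ≈ 0.392 mcg/mL.

0.4 mcg/mL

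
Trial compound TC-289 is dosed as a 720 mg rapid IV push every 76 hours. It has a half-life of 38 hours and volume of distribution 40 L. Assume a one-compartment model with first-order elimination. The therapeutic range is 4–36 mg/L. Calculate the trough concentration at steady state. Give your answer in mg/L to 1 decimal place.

6.0 mg/L

τ = 76 h = 2 half-lives, so f = (1/2)^2 = 0.25.
Accumulation ratio R = 1/(1 − f) = 1/0.75 = 4/3.
Single-dose peak C₀ = D/Vd = 720/40 = 18 mg/L.
Steady-state peak Cmax,ss = C₀·R = 18 × 4/3 ≈ 24.000 mg/L.
Steady-state trough Cmin,ss = Cmax,ss·f ≈ 24.000 × 0.25 ≈ 6.000 mg/L.
Trough 6.0 mg/L vs MEC 4 mg/L: adequate.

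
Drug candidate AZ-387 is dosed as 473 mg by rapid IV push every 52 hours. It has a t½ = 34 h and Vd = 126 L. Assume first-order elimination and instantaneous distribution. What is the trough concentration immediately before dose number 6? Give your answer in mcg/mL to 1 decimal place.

2.0 mcg/mL

f = (1/2)^(τ/t½) = (1/2)^(52/34) ≈ 0.3464.
C₀ = D/Vd = 473/126 ≈ 3.754 mcg/mL.
Before the 6th dose, 5 doses have been given. Superposition: Cmin = C₀·(f + f² + … + f^5).
≈ 3.754 × (0.3464 + 0.1200 + 0.0416 + 0.0144 + 0.0050) ≈ 3.754 × 0.5274 ≈ 1.980 mcg/mL.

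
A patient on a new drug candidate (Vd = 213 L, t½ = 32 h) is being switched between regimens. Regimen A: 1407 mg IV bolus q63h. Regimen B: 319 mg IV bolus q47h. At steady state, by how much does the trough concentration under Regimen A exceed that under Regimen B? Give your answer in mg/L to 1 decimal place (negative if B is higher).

1.4 mg/L

Regimen A: f = (1/2)^(63/32) ≈ 0.2555; Cmin,ss = (1407/213)·f/(1−f) ≈ 2.267 mg/L.
Regimen B: f = (1/2)^(47/32) ≈ 0.3613; Cmin,ss = (319/213)·f/(1−f) ≈ 0.847 mg/L.
Difference ≈ 2.267 − 0.847 ≈ 1.420 mg/L.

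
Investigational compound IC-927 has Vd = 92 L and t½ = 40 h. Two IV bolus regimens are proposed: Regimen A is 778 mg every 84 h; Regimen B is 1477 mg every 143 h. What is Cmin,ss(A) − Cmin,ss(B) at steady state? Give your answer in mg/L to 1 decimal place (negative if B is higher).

1.1 mg/L

Regimen A: f = (1/2)^(84/40) ≈ 0.2333; Cmin,ss = (778/92)·f/(1−f) ≈ 2.573 mg/L.
Regimen B: f = (1/2)^(143/40) ≈ 0.0839; Cmin,ss = (1477/92)·f/(1−f) ≈ 1.470 mg/L.
Difference ≈ 2.573 − 1.470 ≈ 1.103 mg/L.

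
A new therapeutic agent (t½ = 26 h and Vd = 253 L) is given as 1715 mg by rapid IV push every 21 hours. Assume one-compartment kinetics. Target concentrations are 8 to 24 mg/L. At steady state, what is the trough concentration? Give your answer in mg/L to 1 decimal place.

τ/t½ = 21/26 ≈ 0.80769, so fraction remaining f = (1/2)^(21/26) ≈ 0.5713.
At steady state, accumulation factor R = 1/(1 − e^(−kτ)) ≈ 2.3326.
Single-dose peak C₀ = D/Vd = 1715/253 ≈ 6.779 mg/L.
Cmax,ss = C₀/(1 − f) ≈ 6.779/0.4287 ≈ 15.813 mg/L.
Steady-state trough Cmin,ss = Cmax,ss·f ≈ 15.813 × 0.5713 ≈ 9.034 mg/L.
Trough 9.0 mg/L vs MEC 8 mg/L: adequate.

9.0 mg/L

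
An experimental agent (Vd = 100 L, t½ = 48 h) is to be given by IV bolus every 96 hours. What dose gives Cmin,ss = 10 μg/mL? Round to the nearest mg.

3000 mg

τ/t½ = 96/48 ≈ 2, so f = (1/2)^(96/48) ≈ 0.250000.
Cmin,ss = (D/Vd)·f/(1−f), so D = Cmin,ss·Vd·(1−f)/f.
D = 10 × 100 × (1−f)/f ≈ 10 × 100 × 3.00000 ≈ 3000.00 mg.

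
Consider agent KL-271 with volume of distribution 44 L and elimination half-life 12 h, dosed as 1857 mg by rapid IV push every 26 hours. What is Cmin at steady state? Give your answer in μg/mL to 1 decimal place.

12.1 μg/mL

Over one 26-h interval, 26/12 ≈ 2.1667 half-lives elapse, leaving f ≈ 0.2227 of each dose.
Accumulation ratio R = 1/(1 − f) ≈ 1/0.7773 ≈ 1.2865.
Single-dose peak C₀ = D/Vd = 1857/44 ≈ 42.205 μg/mL.
Cmax,ss = C₀/(1 − f) ≈ 42.205/0.7773 ≈ 54.297 μg/mL.
Steady-state trough Cmin,ss = Cmax,ss·f ≈ 54.297 × 0.2227 ≈ 12.092 μg/mL.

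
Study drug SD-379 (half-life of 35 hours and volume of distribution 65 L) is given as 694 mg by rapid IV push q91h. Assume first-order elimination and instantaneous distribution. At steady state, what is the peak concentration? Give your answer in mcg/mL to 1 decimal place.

12.8 mcg/mL

k = ln2/t½ = ln2/35 ≈ 0.019804 h⁻¹; fraction remaining f = e^(−kτ) = e^(−0.019804×91) ≈ 0.1649.
Accumulation ratio R = 1/(1 − f) ≈ 1/0.8351 ≈ 1.1975.
Single-dose peak C₀ = D/Vd = 694/65 ≈ 10.677 mcg/mL.
Steady-state peak Cmax,ss = C₀·R ≈ 10.677 × 1.1975 ≈ 12.786 mcg/mL.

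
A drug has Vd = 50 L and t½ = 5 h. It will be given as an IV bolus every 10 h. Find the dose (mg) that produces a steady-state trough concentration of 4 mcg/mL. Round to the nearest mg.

τ/t½ = 10/5 ≈ 2, so f = (1/2)^(10/5) ≈ 0.250000.
Cmin,ss = (D/Vd)·f/(1−f), so D = Cmin,ss·Vd·(1−f)/f.
D = 4 × 50 × (1−f)/f ≈ 4 × 50 × 3.00000 ≈ 600.00 mg.

600 mg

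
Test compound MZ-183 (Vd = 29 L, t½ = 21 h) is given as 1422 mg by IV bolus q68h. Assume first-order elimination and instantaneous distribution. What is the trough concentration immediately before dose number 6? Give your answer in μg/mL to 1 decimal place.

f = (1/2)^(τ/t½) = (1/2)^(68/21) ≈ 0.1060.
C₀ = D/Vd = 1422/29 ≈ 49.034 μg/mL.
Before the 6th dose, 5 doses have been given. Superposition: Cmin = C₀·(f + f² + … + f^5).
≈ 49.034 × (0.1060 + 0.0112 + 0.0012 + 0.0001 + 0.0000) ≈ 49.034 × 0.1185 ≈ 5.811 μg/mL.

5.8 μg/mL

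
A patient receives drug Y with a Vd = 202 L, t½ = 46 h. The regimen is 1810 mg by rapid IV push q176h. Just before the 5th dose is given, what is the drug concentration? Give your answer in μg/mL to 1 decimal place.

0.7 μg/mL

f = (1/2)^(τ/t½) = (1/2)^(176/46) ≈ 0.0705.
C₀ = D/Vd = 1810/202 ≈ 8.960 μg/mL.
Before the 5th dose, 4 doses have been given. Superposition: Cmin = C₀·(f + f² + … + f^4).
≈ 8.960 × (0.0705 + 0.0050 + 0.0004 + 0.0000) ≈ 8.960 × 0.0759 ≈ 0.680 μg/mL.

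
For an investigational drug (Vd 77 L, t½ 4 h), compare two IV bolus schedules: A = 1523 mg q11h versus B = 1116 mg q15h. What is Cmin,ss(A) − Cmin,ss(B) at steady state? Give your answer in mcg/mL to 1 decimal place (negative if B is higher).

Regimen A: f = (1/2)^(11/4) ≈ 0.1487; Cmin,ss = (1523/77)·f/(1−f) ≈ 3.455 mcg/mL.
Regimen B: f = (1/2)^(15/4) ≈ 0.0743; Cmin,ss = (1116/77)·f/(1−f) ≈ 1.163 mcg/mL.
Difference ≈ 3.455 − 1.163 ≈ 2.292 mcg/mL.

2.3 mcg/mL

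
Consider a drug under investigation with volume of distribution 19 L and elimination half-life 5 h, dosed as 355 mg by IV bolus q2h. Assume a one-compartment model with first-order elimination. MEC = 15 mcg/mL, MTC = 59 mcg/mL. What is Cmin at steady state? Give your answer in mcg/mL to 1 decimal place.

τ/t½ = 2/5 ≈ 0.4, so fraction remaining f = (1/2)^(2/5) ≈ 0.7579.
Single-dose peak C₀ = D/Vd = 355/19 ≈ 18.684 mcg/mL.
Steady-state trough Cmin,ss = C₀·f/(1−f) ≈ 18.684 × 0.7579/0.2421 ≈ 58.491 mcg/mL.
Trough 58.5 mcg/mL vs MEC 15 mcg/mL: adequate.

58.5 mcg/mL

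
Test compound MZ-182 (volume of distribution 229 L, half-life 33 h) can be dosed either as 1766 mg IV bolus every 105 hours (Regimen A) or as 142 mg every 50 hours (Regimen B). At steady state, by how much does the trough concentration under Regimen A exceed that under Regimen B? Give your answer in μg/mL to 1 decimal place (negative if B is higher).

Regimen A: f = (1/2)^(105/33) ≈ 0.1102; Cmin,ss = (1766/229)·f/(1−f) ≈ 0.955 μg/mL.
Regimen B: f = (1/2)^(50/33) ≈ 0.3499; Cmin,ss = (142/229)·f/(1−f) ≈ 0.334 μg/mL.
Difference ≈ 0.955 − 0.334 ≈ 0.621 μg/mL.

0.6 μg/mL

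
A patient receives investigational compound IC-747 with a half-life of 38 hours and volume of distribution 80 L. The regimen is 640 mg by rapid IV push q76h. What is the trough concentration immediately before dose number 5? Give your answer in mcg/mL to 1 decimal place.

2.7 mcg/mL

f = (1/2)^(τ/t½) = (1/2)^(76/38) ≈ 0.2500.
C₀ = D/Vd = 640/80 ≈ 8.000 mcg/mL.
Before the 5th dose, 4 doses have been given. Superposition: Cmin = C₀·(f + f² + … + f^4).
≈ 8.000 × (0.2500 + 0.0625 + 0.0156 + 0.0039) ≈ 8.000 × 0.3320 ≈ 2.656 mcg/mL.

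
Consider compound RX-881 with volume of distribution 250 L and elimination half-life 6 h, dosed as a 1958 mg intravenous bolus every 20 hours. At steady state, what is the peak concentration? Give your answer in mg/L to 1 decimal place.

8.7 mg/L

Over one 20-h interval, 20/6 ≈ 3.3333 half-lives elapse, leaving f ≈ 0.0992 of each dose.
Accumulation ratio R = 1/(1 − f) ≈ 1/0.9008 ≈ 1.1101.
Each bolus raises the concentration by D/Vd = 1958/250 ≈ 7.832 mg/L.
Cmax,ss = C₀/(1 − f) ≈ 7.832/0.9008 ≈ 8.694 mg/L.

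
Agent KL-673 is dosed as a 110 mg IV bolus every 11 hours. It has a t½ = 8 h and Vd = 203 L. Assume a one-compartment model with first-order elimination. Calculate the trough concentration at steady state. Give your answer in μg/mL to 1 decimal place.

τ/t½ = 11/8 ≈ 1.375, so fraction remaining f = (1/2)^(11/8) ≈ 0.3856.
Single-dose peak C₀ = D/Vd = 110/203 ≈ 0.542 μg/mL.
Steady-state trough Cmin,ss = C₀·f/(1−f) ≈ 0.542 × 0.3856/0.6144 ≈ 0.340 μg/mL.

0.3 μg/mL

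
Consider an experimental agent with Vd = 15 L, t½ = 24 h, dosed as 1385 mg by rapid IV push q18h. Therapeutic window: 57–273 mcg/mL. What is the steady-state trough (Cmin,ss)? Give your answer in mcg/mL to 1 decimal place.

135.4 mcg/mL

τ/t½ = 18/24 ≈ 0.75, so fraction remaining f = (1/2)^(18/24) ≈ 0.5946.
At steady state, accumulation factor R = 1/(1 − e^(−kτ)) ≈ 2.4667.
Each bolus raises the concentration by D/Vd = 1385/15 ≈ 92.333 mcg/mL.
Steady-state peak Cmax,ss = C₀·R ≈ 92.333 × 2.4667 ≈ 227.758 mcg/mL.
One interval later, Cmin,ss = Cmax,ss·e^(−kτ) ≈ 227.758 × 0.5946 ≈ 135.425 mcg/mL.
Trough 135.4 mcg/mL vs MEC 57 mcg/mL: adequate.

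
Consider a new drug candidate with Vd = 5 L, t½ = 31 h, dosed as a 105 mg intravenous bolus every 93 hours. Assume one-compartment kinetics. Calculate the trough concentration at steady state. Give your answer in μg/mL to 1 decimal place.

τ = 93 h = 3 half-lives, so f = (1/2)^3 = 0.125.
At steady state, R = 1/(1 − 0.125) = 8/7.
Single-dose peak C₀ = D/Vd = 105/5 = 21 μg/mL.
Steady-state peak Cmax,ss = C₀·R = 21 × 8/7 ≈ 24.000 μg/mL.
Steady-state trough Cmin,ss = Cmax,ss·f ≈ 24.000 × 0.125 ≈ 3.000 μg/mL.

3.0 μg/mL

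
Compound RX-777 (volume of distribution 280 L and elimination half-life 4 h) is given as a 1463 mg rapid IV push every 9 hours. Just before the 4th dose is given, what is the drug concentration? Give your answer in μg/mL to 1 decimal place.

1.4 μg/mL

f = (1/2)^(τ/t½) = (1/2)^(9/4) ≈ 0.2102.
C₀ = D/Vd = 1463/280 ≈ 5.225 μg/mL.
Before the 4th dose, 3 doses have been given. Superposition: Cmin = C₀·(f + f² + … + f^3).
≈ 5.225 × (0.2102 + 0.0442 + 0.0093) ≈ 5.225 × 0.2637 ≈ 1.378 μg/mL.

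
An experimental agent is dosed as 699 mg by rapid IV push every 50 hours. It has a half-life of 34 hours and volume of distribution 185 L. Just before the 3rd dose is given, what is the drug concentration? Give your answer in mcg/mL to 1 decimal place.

f = (1/2)^(τ/t½) = (1/2)^(50/34) ≈ 0.3608.
C₀ = D/Vd = 699/185 ≈ 3.778 mcg/mL.
Before the 3rd dose, 2 doses have been given. Superposition: Cmin = C₀·(f + f²).
≈ 3.778 × (0.3608 + 0.1302) ≈ 3.778 × 0.4910 ≈ 1.855 mcg/mL.

1.9 mcg/mL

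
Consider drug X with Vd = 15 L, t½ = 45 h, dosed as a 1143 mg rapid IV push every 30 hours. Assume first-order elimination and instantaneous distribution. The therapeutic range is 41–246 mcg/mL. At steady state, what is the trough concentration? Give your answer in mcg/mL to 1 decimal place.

k = ln2/t½ = ln2/45 ≈ 0.015403 h⁻¹; fraction remaining f = e^(−kτ) = e^(−0.015403×30) ≈ 0.6300.
Single-dose peak C₀ = D/Vd = 1143/15 ≈ 76.200 mcg/mL.
Steady-state trough Cmin,ss = C₀·f/(1−f) ≈ 76.200 × 0.6300/0.3700 ≈ 129.746 mcg/mL.
Trough 129.7 mcg/mL vs MEC 41 mcg/mL: adequate.

129.7 mcg/mL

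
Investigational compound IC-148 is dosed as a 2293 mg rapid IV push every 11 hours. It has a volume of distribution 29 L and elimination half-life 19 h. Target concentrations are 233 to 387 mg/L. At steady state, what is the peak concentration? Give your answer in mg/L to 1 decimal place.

k = ln2/t½ = ln2/19 ≈ 0.036481 h⁻¹; fraction remaining f = e^(−kτ) = e^(−0.036481×11) ≈ 0.6695.
At steady state, accumulation factor R = 1/(1 − e^(−kτ)) ≈ 3.0257.
Single-dose peak C₀ = D/Vd = 2293/29 ≈ 79.069 mg/L.
Steady-state peak Cmax,ss = C₀·R ≈ 79.069 × 3.0257 ≈ 239.239 mg/L.
Peak 239.2 mg/L vs MTC 387 mg/L: below toxic threshold.

239.2 mg/L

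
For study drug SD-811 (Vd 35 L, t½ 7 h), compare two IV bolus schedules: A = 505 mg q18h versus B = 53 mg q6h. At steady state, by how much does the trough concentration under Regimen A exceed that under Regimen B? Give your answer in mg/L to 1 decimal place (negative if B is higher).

Regimen A: f = (1/2)^(18/7) ≈ 0.1682; Cmin,ss = (505/35)·f/(1−f) ≈ 2.918 mg/L.
Regimen B: f = (1/2)^(6/7) ≈ 0.5520; Cmin,ss = (53/35)·f/(1−f) ≈ 1.866 mg/L.
Difference ≈ 2.918 − 1.866 ≈ 1.052 mg/L.

1.1 mg/L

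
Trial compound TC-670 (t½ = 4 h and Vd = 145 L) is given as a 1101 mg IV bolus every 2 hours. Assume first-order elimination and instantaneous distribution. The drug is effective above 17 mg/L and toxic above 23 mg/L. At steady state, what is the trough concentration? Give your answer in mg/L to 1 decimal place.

τ/t½ = 2/4 ≈ 0.5, so fraction remaining f = (1/2)^(2/4) ≈ 0.7071.
Each bolus raises the concentration by D/Vd = 1101/145 ≈ 7.593 mg/L.
Steady-state trough Cmin,ss = C₀·f/(1−f) ≈ 7.593 × 0.7071/0.2929 ≈ 18.331 mg/L.
Trough 18.3 mg/L vs MEC 17 mg/L: adequate.

18.3 mg/L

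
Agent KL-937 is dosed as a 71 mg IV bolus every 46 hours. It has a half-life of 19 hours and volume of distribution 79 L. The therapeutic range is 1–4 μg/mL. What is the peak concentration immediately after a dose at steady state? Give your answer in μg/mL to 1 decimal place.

τ/t½ = 46/19 ≈ 2.4211, so fraction remaining f = (1/2)^(46/19) ≈ 0.1867.
At steady state, accumulation factor R = 1/(1 − e^(−kτ)) ≈ 1.2296.
Single-dose peak C₀ = D/Vd = 71/79 ≈ 0.899 μg/mL.
Steady-state peak Cmax,ss = C₀·R ≈ 0.899 × 1.2296 ≈ 1.105 μg/mL.
Peak 1.1 μg/mL vs MTC 4 μg/mL: below toxic threshold.

1.1 μg/mL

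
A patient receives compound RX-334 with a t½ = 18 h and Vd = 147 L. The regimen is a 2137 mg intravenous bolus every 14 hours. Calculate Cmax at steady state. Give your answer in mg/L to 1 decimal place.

k = ln2/t½ = ln2/18 ≈ 0.038508 h⁻¹; fraction remaining f = e^(−kτ) = e^(−0.038508×14) ≈ 0.5833.
At steady state, accumulation factor R = 1/(1 − e^(−kτ)) ≈ 2.3998.
Single-dose peak C₀ = D/Vd = 2137/147 ≈ 14.537 mg/L.
Cmax,ss = C₀/(1 − f) ≈ 14.537/0.4167 ≈ 34.886 mg/L.

34.9 mg/L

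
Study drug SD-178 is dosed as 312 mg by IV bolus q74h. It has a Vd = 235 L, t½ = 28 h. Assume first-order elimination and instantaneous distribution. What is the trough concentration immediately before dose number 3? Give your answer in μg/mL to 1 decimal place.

0.2 μg/mL

f = (1/2)^(τ/t½) = (1/2)^(74/28) ≈ 0.1601.
C₀ = D/Vd = 312/235 ≈ 1.328 μg/mL.
Before the 3rd dose, 2 doses have been given. Superposition: Cmin = C₀·(f + f²).
≈ 1.328 × (0.1601 + 0.0256) ≈ 1.328 × 0.1857 ≈ 0.247 μg/mL.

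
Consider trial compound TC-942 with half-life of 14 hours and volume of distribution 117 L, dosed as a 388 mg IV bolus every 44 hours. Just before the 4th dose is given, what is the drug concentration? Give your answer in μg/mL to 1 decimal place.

f = (1/2)^(τ/t½) = (1/2)^(44/14) ≈ 0.1132.
C₀ = D/Vd = 388/117 ≈ 3.316 μg/mL.
Before the 4th dose, 3 doses have been given. Superposition: Cmin = C₀·(f + f² + … + f^3).
≈ 3.316 × (0.1132 + 0.0128 + 0.0015) ≈ 3.316 × 0.1275 ≈ 0.423 μg/mL.

0.4 μg/mL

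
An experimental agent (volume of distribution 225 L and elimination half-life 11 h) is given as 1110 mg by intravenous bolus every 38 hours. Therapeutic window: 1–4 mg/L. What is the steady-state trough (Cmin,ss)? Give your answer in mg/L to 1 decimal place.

τ/t½ = 38/11 ≈ 3.4545, so fraction remaining f = (1/2)^(38/11) ≈ 0.0912.
Accumulation ratio R = 1/(1 − f) ≈ 1/0.9088 ≈ 1.1004.
Each bolus raises the concentration by D/Vd = 1110/225 ≈ 4.933 mg/L.
Steady-state peak Cmax,ss = C₀·R ≈ 4.933 × 1.1004 ≈ 5.428 mg/L.
Steady-state trough Cmin,ss = Cmax,ss·f ≈ 5.428 × 0.0912 ≈ 0.495 mg/L.
Trough 0.5 mg/L vs MEC 1 mg/L: subtherapeutic.

0.5 mg/L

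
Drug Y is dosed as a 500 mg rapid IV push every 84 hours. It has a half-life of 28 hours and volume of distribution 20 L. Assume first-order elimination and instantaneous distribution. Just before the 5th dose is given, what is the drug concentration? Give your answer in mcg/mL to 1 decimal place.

f = (1/2)^(τ/t½) = (1/2)^(84/28) ≈ 0.1250.
C₀ = D/Vd = 500/20 ≈ 25.000 mcg/mL.
Before the 5th dose, 4 doses have been given. Superposition: Cmin = C₀·(f + f² + … + f^4).
≈ 25.000 × (0.1250 + 0.0156 + 0.0020 + 0.0002) ≈ 25.000 × 0.1428 ≈ 3.570 mcg/mL.

3.6 mcg/mL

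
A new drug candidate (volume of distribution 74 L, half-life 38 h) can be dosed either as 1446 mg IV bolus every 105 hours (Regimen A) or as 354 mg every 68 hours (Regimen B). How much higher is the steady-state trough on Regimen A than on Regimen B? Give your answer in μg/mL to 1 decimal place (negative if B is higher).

Regimen A: f = (1/2)^(105/38) ≈ 0.1473; Cmin,ss = (1446/74)·f/(1−f) ≈ 3.376 μg/mL.
Regimen B: f = (1/2)^(68/38) ≈ 0.2893; Cmin,ss = (354/74)·f/(1−f) ≈ 1.947 μg/mL.
Difference ≈ 3.376 − 1.947 ≈ 1.429 μg/mL.

1.4 μg/mL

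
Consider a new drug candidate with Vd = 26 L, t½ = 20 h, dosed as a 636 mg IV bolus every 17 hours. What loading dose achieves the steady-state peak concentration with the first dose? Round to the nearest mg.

1429 mg

f = (1/2)^(17/20) ≈ 0.554785; accumulation ratio R = 1/(1−f) ≈ 2.24611.
Loading dose to hit Cmax,ss on first dose: D_load = D_maint·R ≈ 636 × 2.24611 ≈ 1428.53 mg.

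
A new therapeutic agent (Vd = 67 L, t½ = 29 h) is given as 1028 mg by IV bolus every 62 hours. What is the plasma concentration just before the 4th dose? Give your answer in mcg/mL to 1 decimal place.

4.5 mcg/mL

f = (1/2)^(τ/t½) = (1/2)^(62/29) ≈ 0.2272.
C₀ = D/Vd = 1028/67 ≈ 15.343 mcg/mL.
Before the 4th dose, 3 doses have been given. Superposition: Cmin = C₀·(f + f² + … + f^3).
≈ 15.343 × (0.2272 + 0.0516 + 0.0117) ≈ 15.343 × 0.2905 ≈ 4.457 mcg/mL.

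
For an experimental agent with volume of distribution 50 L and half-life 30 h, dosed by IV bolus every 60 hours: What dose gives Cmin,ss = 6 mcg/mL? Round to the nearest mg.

τ/t½ = 60/30 ≈ 2, so f = (1/2)^(60/30) ≈ 0.250000.
Cmin,ss = (D/Vd)·f/(1−f), so D = Cmin,ss·Vd·(1−f)/f.
D = 6 × 50 × (1−f)/f ≈ 6 × 50 × 3.00000 ≈ 900.00 mg.

900 mg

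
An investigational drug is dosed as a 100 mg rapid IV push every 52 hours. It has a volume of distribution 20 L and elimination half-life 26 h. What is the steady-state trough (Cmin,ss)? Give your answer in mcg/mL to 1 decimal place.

The dosing interval is 2 half-lives, so f = 2^(−2) = 0.25.
Accumulation ratio R = 1/(1 − f) = 1/0.75 = 4/3.
Single-dose peak C₀ = D/Vd = 100/20 = 5 mcg/mL.
Steady-state peak Cmax,ss = C₀·R = 5 × 4/3 ≈ 6.667 mcg/mL.
Steady-state trough Cmin,ss = Cmax,ss·f ≈ 6.667 × 0.25 ≈ 1.667 mcg/mL.

1.7 mcg/mL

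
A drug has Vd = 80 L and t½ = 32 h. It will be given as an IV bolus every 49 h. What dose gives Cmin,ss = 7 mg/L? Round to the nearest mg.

1059 mg

τ/t½ = 49/32 ≈ 1.5312, so f = (1/2)^(49/32) ≈ 0.345977.
Cmin,ss = (D/Vd)·f/(1−f), so D = Cmin,ss·Vd·(1−f)/f.
D = 7 × 80 × (1−f)/f ≈ 7 × 80 × 1.89037 ≈ 1058.61 mg.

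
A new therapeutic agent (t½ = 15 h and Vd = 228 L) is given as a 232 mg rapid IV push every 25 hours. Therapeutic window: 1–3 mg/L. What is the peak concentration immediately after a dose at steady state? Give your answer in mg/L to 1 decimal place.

Over one 25-h interval, 25/15 ≈ 1.6667 half-lives elapse, leaving f ≈ 0.3150 of each dose.
Accumulation ratio R = 1/(1 − f) ≈ 1/0.6850 ≈ 1.4599.
Single-dose peak C₀ = D/Vd = 232/228 ≈ 1.018 mg/L.
Cmax,ss = C₀/(1 − f) ≈ 1.018/0.6850 ≈ 1.486 mg/L.
Peak 1.5 mg/L vs MTC 3 mg/L: below toxic threshold.

1.5 mg/L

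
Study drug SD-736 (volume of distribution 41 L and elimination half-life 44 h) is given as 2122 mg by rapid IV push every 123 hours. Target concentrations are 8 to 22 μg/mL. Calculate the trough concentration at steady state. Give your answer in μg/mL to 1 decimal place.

8.7 μg/mL

k = ln2/t½ = ln2/44 ≈ 0.015753 h⁻¹; fraction remaining f = e^(−kτ) = e^(−0.015753×123) ≈ 0.1440.
Each bolus raises the concentration by D/Vd = 2122/41 ≈ 51.756 μg/mL.
Steady-state trough Cmin,ss = C₀·f/(1−f) ≈ 51.756 × 0.1440/0.8560 ≈ 8.707 μg/mL.
Trough 8.7 μg/mL vs MEC 8 μg/mL: adequate.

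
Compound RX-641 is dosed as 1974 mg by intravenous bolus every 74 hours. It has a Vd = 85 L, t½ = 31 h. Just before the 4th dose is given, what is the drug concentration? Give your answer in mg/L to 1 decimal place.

f = (1/2)^(τ/t½) = (1/2)^(74/31) ≈ 0.1912.
C₀ = D/Vd = 1974/85 ≈ 23.224 mg/L.
Before the 4th dose, 3 doses have been given. Superposition: Cmin = C₀·(f + f² + … + f^3).
≈ 23.224 × (0.1912 + 0.0366 + 0.0070) ≈ 23.224 × 0.2348 ≈ 5.453 mg/L.

5.5 mg/L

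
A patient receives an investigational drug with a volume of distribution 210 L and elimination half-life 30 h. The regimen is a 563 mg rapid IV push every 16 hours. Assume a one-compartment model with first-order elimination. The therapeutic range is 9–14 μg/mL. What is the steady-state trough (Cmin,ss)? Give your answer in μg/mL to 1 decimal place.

6.0 μg/mL

k = ln2/t½ = ln2/30 ≈ 0.023105 h⁻¹; fraction remaining f = e^(−kτ) = e^(−0.023105×16) ≈ 0.6910.
Accumulation ratio R = 1/(1 − f) ≈ 1/0.3090 ≈ 3.2362.
Each bolus raises the concentration by D/Vd = 563/210 ≈ 2.681 μg/mL.
Cmax,ss = C₀/(1 − f) ≈ 2.681/0.3090 ≈ 8.676 μg/mL.
Steady-state trough Cmin,ss = Cmax,ss·f ≈ 8.676 × 0.6910 ≈ 5.995 μg/mL.
Trough 6.0 μg/mL vs MEC 9 μg/mL: subtherapeutic.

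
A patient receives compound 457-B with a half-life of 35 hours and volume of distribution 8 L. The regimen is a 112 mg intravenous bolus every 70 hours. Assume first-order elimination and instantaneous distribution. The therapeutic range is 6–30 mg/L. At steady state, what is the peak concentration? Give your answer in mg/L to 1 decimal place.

18.7 mg/L

The dosing interval is 2 half-lives, so f = 2^(−2) = 0.25.
At steady state, R = 1/(1 − 0.25) = 4/3.
Single-dose peak C₀ = D/Vd = 112/8 = 14 mg/L.
Steady-state peak Cmax,ss = C₀·R = 14 × 4/3 ≈ 18.667 mg/L.
Peak 18.7 mg/L vs MTC 30 mg/L: below toxic threshold.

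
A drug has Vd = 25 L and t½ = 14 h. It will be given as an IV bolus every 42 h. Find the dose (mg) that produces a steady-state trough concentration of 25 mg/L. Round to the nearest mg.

τ/t½ = 42/14 ≈ 3, so f = (1/2)^(42/14) ≈ 0.125000.
Cmin,ss = (D/Vd)·f/(1−f), so D = Cmin,ss·Vd·(1−f)/f.
D = 25 × 25 × (1−f)/f ≈ 25 × 25 × 7.00000 ≈ 4375.00 mg.

4375 mg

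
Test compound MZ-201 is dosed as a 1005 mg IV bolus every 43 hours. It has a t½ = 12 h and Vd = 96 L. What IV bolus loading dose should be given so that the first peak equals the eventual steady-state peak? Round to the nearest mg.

1096 mg

f = (1/2)^(43/12) ≈ 0.083427; accumulation ratio R = 1/(1−f) ≈ 1.09102.
Loading dose to hit Cmax,ss on first dose: D_load = D_maint·R ≈ 1005 × 1.09102 ≈ 1096.48 mg.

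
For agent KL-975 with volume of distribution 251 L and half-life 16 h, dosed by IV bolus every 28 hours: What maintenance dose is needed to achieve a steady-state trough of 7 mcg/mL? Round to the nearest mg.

τ/t½ = 28/16 ≈ 1.75, so f = (1/2)^(28/16) ≈ 0.297302.
Cmin,ss = (D/Vd)·f/(1−f), so D = Cmin,ss·Vd·(1−f)/f.
D = 7 × 251 × (1−f)/f ≈ 7 × 251 × 2.36358 ≈ 4152.81 mg.

4153 mg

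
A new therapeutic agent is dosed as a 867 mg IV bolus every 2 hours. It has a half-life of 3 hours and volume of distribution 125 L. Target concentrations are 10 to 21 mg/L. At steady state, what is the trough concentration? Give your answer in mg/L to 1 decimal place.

τ/t½ = 2/3 ≈ 0.66667, so fraction remaining f = (1/2)^(2/3) ≈ 0.6300.
Accumulation ratio R = 1/(1 − f) ≈ 1/0.3700 ≈ 2.7027.
Single-dose peak C₀ = D/Vd = 867/125 ≈ 6.936 mg/L.
Cmax,ss = C₀/(1 − f) ≈ 6.936/0.3700 ≈ 18.746 mg/L.
One interval later, Cmin,ss = Cmax,ss·e^(−kτ) ≈ 18.746 × 0.6300 ≈ 11.810 mg/L.
Trough 11.8 mg/L vs MEC 10 mg/L: adequate.

11.8 mg/L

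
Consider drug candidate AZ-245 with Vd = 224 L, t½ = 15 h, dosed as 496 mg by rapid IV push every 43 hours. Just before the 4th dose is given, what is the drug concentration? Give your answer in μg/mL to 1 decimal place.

f = (1/2)^(τ/t½) = (1/2)^(43/15) ≈ 0.1371.
C₀ = D/Vd = 496/224 ≈ 2.214 μg/mL.
Before the 4th dose, 3 doses have been given. Superposition: Cmin = C₀·(f + f² + … + f^3).
≈ 2.214 × (0.1371 + 0.0188 + 0.0026) ≈ 2.214 × 0.1585 ≈ 0.351 μg/mL.

0.4 μg/mL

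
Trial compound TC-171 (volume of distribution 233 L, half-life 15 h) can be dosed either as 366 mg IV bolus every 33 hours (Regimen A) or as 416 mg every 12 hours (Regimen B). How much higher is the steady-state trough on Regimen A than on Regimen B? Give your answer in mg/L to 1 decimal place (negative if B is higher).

Regimen A: f = (1/2)^(33/15) ≈ 0.2176; Cmin,ss = (366/233)·f/(1−f) ≈ 0.437 mg/L.
Regimen B: f = (1/2)^(12/15) ≈ 0.5743; Cmin,ss = (416/233)·f/(1−f) ≈ 2.409 mg/L.
Difference ≈ 0.437 − 2.409 ≈ -1.972 mg/L.

-2.0 mg/L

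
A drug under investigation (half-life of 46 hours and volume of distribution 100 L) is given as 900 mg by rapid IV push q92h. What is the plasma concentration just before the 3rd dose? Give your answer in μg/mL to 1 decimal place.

f = (1/2)^(τ/t½) = (1/2)^(92/46) ≈ 0.2500.
C₀ = D/Vd = 900/100 ≈ 9.000 μg/mL.
Before the 3rd dose, 2 doses have been given. Superposition: Cmin = C₀·(f + f²).
≈ 9.000 × (0.2500 + 0.0625) ≈ 9.000 × 0.3125 ≈ 2.812 μg/mL.

2.8 μg/mL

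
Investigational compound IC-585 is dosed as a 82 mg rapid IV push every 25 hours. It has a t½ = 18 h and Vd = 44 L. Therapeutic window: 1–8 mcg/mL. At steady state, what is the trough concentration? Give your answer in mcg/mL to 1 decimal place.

1.2 mcg/mL

Over one 25-h interval, 25/18 ≈ 1.3889 half-lives elapse, leaving f ≈ 0.3819 of each dose.
Accumulation ratio R = 1/(1 − f) ≈ 1/0.6181 ≈ 1.6179.
Each bolus raises the concentration by D/Vd = 82/44 ≈ 1.864 mcg/mL.
Cmax,ss = C₀/(1 − f) ≈ 1.864/0.6181 ≈ 3.016 mcg/mL.
One interval later, Cmin,ss = Cmax,ss·e^(−kτ) ≈ 3.016 × 0.3819 ≈ 1.152 mcg/mL.
Trough 1.2 mcg/mL vs MEC 1 mcg/mL: adequate.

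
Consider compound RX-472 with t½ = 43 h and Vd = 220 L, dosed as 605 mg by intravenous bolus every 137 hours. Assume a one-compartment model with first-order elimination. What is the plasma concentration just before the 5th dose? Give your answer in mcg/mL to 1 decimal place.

0.3 mcg/mL

f = (1/2)^(τ/t½) = (1/2)^(137/43) ≈ 0.1099.
C₀ = D/Vd = 605/220 ≈ 2.750 mcg/mL.
Before the 5th dose, 4 doses have been given. Superposition: Cmin = C₀·(f + f² + … + f^4).
≈ 2.750 × (0.1099 + 0.0121 + 0.0013 + 0.0001) ≈ 2.750 × 0.1234 ≈ 0.339 mcg/mL.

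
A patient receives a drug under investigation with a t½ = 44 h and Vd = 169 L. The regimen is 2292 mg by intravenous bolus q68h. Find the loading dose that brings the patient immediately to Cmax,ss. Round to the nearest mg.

f = (1/2)^(68/44) ≈ 0.342588; accumulation ratio R = 1/(1−f) ≈ 1.52112.
Loading dose to hit Cmax,ss on first dose: D_load = D_maint·R ≈ 2292 × 1.52112 ≈ 3486.41 mg.

3486 mg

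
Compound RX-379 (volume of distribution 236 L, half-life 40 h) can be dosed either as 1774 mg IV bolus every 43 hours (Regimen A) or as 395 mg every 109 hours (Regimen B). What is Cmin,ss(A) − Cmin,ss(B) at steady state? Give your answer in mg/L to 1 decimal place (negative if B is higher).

6.5 mg/L

Regimen A: f = (1/2)^(43/40) ≈ 0.4747; Cmin,ss = (1774/236)·f/(1−f) ≈ 6.793 mg/L.
Regimen B: f = (1/2)^(109/40) ≈ 0.1512; Cmin,ss = (395/236)·f/(1−f) ≈ 0.298 mg/L.
Difference ≈ 6.793 − 0.298 ≈ 6.495 mg/L.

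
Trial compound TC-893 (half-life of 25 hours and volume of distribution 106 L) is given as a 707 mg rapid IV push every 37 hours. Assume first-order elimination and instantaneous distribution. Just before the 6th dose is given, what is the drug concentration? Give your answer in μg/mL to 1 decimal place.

f = (1/2)^(τ/t½) = (1/2)^(37/25) ≈ 0.3585.
C₀ = D/Vd = 707/106 ≈ 6.670 μg/mL.
Before the 6th dose, 5 doses have been given. Superposition: Cmin = C₀·(f + f² + … + f^5).
≈ 6.670 × (0.3585 + 0.1285 + 0.0461 + 0.0165 + 0.0059) ≈ 6.670 × 0.5555 ≈ 3.705 μg/mL.

3.7 μg/mL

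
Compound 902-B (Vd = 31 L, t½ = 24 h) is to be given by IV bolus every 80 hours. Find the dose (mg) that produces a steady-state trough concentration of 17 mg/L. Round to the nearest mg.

τ/t½ = 80/24 ≈ 3.3333, so f = (1/2)^(80/24) ≈ 0.099213.
Cmin,ss = (D/Vd)·f/(1−f), so D = Cmin,ss·Vd·(1−f)/f.
D = 17 × 31 × (1−f)/f ≈ 17 × 31 × 9.07932 ≈ 4784.80 mg.

4785 mg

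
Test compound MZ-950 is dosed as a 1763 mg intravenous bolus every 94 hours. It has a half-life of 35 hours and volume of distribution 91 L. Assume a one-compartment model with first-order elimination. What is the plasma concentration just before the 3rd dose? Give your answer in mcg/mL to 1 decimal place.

f = (1/2)^(τ/t½) = (1/2)^(94/35) ≈ 0.1554.
C₀ = D/Vd = 1763/91 ≈ 19.374 mcg/mL.
Before the 3rd dose, 2 doses have been given. Superposition: Cmin = C₀·(f + f²).
≈ 19.374 × (0.1554 + 0.0241) ≈ 19.374 × 0.1795 ≈ 3.478 mcg/mL.

3.5 mcg/mL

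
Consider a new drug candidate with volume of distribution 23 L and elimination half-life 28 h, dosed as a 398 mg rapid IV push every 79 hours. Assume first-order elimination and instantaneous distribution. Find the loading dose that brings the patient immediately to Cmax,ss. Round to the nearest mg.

464 mg

f = (1/2)^(79/28) ≈ 0.141470; accumulation ratio R = 1/(1−f) ≈ 1.16478.
Loading dose to hit Cmax,ss on first dose: D_load = D_maint·R ≈ 398 × 1.16478 ≈ 463.58 mg.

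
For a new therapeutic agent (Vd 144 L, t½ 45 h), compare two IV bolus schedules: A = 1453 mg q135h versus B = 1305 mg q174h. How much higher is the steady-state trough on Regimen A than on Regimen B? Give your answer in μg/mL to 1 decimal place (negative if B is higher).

0.8 μg/mL

Regimen A: f = (1/2)^(135/45) ≈ 0.1250; Cmin,ss = (1453/144)·f/(1−f) ≈ 1.441 μg/mL.
Regimen B: f = (1/2)^(174/45) ≈ 0.0686; Cmin,ss = (1305/144)·f/(1−f) ≈ 0.667 μg/mL.
Difference ≈ 1.441 − 0.667 ≈ 0.774 μg/mL.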